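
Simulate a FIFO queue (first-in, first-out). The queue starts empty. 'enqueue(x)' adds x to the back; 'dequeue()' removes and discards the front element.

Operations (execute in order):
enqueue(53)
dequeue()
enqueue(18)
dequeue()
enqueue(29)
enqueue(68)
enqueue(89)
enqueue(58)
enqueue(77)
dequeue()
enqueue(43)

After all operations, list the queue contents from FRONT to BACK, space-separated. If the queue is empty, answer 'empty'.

Answer: 68 89 58 77 43

Derivation:
enqueue(53): [53]
dequeue(): []
enqueue(18): [18]
dequeue(): []
enqueue(29): [29]
enqueue(68): [29, 68]
enqueue(89): [29, 68, 89]
enqueue(58): [29, 68, 89, 58]
enqueue(77): [29, 68, 89, 58, 77]
dequeue(): [68, 89, 58, 77]
enqueue(43): [68, 89, 58, 77, 43]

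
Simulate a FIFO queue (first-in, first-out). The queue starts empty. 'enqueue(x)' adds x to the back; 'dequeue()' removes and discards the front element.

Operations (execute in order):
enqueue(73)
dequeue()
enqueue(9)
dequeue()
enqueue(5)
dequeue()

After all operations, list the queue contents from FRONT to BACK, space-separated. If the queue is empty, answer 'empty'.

Answer: empty

Derivation:
enqueue(73): [73]
dequeue(): []
enqueue(9): [9]
dequeue(): []
enqueue(5): [5]
dequeue(): []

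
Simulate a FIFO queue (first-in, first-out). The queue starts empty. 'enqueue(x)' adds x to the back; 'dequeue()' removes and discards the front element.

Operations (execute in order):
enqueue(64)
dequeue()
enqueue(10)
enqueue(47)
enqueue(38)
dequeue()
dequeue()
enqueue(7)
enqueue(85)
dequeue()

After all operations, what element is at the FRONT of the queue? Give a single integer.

enqueue(64): queue = [64]
dequeue(): queue = []
enqueue(10): queue = [10]
enqueue(47): queue = [10, 47]
enqueue(38): queue = [10, 47, 38]
dequeue(): queue = [47, 38]
dequeue(): queue = [38]
enqueue(7): queue = [38, 7]
enqueue(85): queue = [38, 7, 85]
dequeue(): queue = [7, 85]

Answer: 7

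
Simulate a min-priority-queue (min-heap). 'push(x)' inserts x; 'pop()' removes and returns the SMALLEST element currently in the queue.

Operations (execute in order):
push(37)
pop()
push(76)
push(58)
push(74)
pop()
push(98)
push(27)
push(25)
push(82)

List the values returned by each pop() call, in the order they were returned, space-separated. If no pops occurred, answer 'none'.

Answer: 37 58

Derivation:
push(37): heap contents = [37]
pop() → 37: heap contents = []
push(76): heap contents = [76]
push(58): heap contents = [58, 76]
push(74): heap contents = [58, 74, 76]
pop() → 58: heap contents = [74, 76]
push(98): heap contents = [74, 76, 98]
push(27): heap contents = [27, 74, 76, 98]
push(25): heap contents = [25, 27, 74, 76, 98]
push(82): heap contents = [25, 27, 74, 76, 82, 98]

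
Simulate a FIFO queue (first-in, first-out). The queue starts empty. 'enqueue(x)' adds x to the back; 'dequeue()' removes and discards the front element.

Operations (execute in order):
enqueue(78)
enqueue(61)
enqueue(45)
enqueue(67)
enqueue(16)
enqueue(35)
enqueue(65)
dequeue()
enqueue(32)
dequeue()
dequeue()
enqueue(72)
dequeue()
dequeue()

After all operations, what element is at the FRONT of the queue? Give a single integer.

enqueue(78): queue = [78]
enqueue(61): queue = [78, 61]
enqueue(45): queue = [78, 61, 45]
enqueue(67): queue = [78, 61, 45, 67]
enqueue(16): queue = [78, 61, 45, 67, 16]
enqueue(35): queue = [78, 61, 45, 67, 16, 35]
enqueue(65): queue = [78, 61, 45, 67, 16, 35, 65]
dequeue(): queue = [61, 45, 67, 16, 35, 65]
enqueue(32): queue = [61, 45, 67, 16, 35, 65, 32]
dequeue(): queue = [45, 67, 16, 35, 65, 32]
dequeue(): queue = [67, 16, 35, 65, 32]
enqueue(72): queue = [67, 16, 35, 65, 32, 72]
dequeue(): queue = [16, 35, 65, 32, 72]
dequeue(): queue = [35, 65, 32, 72]

Answer: 35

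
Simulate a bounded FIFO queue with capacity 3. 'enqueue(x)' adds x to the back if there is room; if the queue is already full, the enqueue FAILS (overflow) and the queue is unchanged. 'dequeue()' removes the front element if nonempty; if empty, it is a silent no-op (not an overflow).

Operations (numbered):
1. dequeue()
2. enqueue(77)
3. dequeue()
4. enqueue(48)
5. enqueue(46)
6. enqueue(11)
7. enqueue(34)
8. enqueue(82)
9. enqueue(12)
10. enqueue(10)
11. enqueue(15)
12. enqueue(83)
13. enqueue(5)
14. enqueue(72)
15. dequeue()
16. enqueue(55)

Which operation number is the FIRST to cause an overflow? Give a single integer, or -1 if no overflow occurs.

Answer: 7

Derivation:
1. dequeue(): empty, no-op, size=0
2. enqueue(77): size=1
3. dequeue(): size=0
4. enqueue(48): size=1
5. enqueue(46): size=2
6. enqueue(11): size=3
7. enqueue(34): size=3=cap → OVERFLOW (fail)
8. enqueue(82): size=3=cap → OVERFLOW (fail)
9. enqueue(12): size=3=cap → OVERFLOW (fail)
10. enqueue(10): size=3=cap → OVERFLOW (fail)
11. enqueue(15): size=3=cap → OVERFLOW (fail)
12. enqueue(83): size=3=cap → OVERFLOW (fail)
13. enqueue(5): size=3=cap → OVERFLOW (fail)
14. enqueue(72): size=3=cap → OVERFLOW (fail)
15. dequeue(): size=2
16. enqueue(55): size=3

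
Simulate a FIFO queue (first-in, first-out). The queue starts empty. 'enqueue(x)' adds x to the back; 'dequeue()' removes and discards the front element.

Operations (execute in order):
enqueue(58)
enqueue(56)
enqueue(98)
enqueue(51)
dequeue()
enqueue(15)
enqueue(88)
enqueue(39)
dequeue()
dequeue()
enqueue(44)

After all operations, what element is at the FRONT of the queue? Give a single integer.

Answer: 51

Derivation:
enqueue(58): queue = [58]
enqueue(56): queue = [58, 56]
enqueue(98): queue = [58, 56, 98]
enqueue(51): queue = [58, 56, 98, 51]
dequeue(): queue = [56, 98, 51]
enqueue(15): queue = [56, 98, 51, 15]
enqueue(88): queue = [56, 98, 51, 15, 88]
enqueue(39): queue = [56, 98, 51, 15, 88, 39]
dequeue(): queue = [98, 51, 15, 88, 39]
dequeue(): queue = [51, 15, 88, 39]
enqueue(44): queue = [51, 15, 88, 39, 44]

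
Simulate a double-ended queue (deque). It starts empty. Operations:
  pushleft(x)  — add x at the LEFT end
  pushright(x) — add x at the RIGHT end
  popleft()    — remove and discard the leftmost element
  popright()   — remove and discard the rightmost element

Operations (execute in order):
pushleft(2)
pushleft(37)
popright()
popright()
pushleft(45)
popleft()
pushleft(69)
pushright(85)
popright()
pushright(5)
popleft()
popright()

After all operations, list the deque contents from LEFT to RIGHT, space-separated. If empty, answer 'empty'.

Answer: empty

Derivation:
pushleft(2): [2]
pushleft(37): [37, 2]
popright(): [37]
popright(): []
pushleft(45): [45]
popleft(): []
pushleft(69): [69]
pushright(85): [69, 85]
popright(): [69]
pushright(5): [69, 5]
popleft(): [5]
popright(): []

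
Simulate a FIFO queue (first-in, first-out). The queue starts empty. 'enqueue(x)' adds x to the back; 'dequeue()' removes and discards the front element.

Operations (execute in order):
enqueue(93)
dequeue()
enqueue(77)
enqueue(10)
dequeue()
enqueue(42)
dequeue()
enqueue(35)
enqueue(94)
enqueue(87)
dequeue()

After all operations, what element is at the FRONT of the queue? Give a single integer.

enqueue(93): queue = [93]
dequeue(): queue = []
enqueue(77): queue = [77]
enqueue(10): queue = [77, 10]
dequeue(): queue = [10]
enqueue(42): queue = [10, 42]
dequeue(): queue = [42]
enqueue(35): queue = [42, 35]
enqueue(94): queue = [42, 35, 94]
enqueue(87): queue = [42, 35, 94, 87]
dequeue(): queue = [35, 94, 87]

Answer: 35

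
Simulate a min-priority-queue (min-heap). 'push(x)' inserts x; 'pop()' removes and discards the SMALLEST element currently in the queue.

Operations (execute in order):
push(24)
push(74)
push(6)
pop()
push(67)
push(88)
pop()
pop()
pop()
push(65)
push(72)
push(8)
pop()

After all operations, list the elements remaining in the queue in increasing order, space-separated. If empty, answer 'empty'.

push(24): heap contents = [24]
push(74): heap contents = [24, 74]
push(6): heap contents = [6, 24, 74]
pop() → 6: heap contents = [24, 74]
push(67): heap contents = [24, 67, 74]
push(88): heap contents = [24, 67, 74, 88]
pop() → 24: heap contents = [67, 74, 88]
pop() → 67: heap contents = [74, 88]
pop() → 74: heap contents = [88]
push(65): heap contents = [65, 88]
push(72): heap contents = [65, 72, 88]
push(8): heap contents = [8, 65, 72, 88]
pop() → 8: heap contents = [65, 72, 88]

Answer: 65 72 88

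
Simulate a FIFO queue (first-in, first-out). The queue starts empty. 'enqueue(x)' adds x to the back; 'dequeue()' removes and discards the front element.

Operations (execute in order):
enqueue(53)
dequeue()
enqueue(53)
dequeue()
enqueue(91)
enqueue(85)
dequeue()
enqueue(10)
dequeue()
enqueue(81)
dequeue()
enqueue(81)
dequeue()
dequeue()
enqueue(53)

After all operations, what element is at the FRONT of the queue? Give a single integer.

enqueue(53): queue = [53]
dequeue(): queue = []
enqueue(53): queue = [53]
dequeue(): queue = []
enqueue(91): queue = [91]
enqueue(85): queue = [91, 85]
dequeue(): queue = [85]
enqueue(10): queue = [85, 10]
dequeue(): queue = [10]
enqueue(81): queue = [10, 81]
dequeue(): queue = [81]
enqueue(81): queue = [81, 81]
dequeue(): queue = [81]
dequeue(): queue = []
enqueue(53): queue = [53]

Answer: 53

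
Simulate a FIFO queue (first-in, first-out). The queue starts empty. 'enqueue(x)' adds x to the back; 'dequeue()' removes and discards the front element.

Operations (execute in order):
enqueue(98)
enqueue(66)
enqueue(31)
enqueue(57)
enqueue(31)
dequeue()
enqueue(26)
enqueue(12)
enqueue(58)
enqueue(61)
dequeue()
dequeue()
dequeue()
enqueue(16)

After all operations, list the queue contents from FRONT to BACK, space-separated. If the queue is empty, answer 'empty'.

enqueue(98): [98]
enqueue(66): [98, 66]
enqueue(31): [98, 66, 31]
enqueue(57): [98, 66, 31, 57]
enqueue(31): [98, 66, 31, 57, 31]
dequeue(): [66, 31, 57, 31]
enqueue(26): [66, 31, 57, 31, 26]
enqueue(12): [66, 31, 57, 31, 26, 12]
enqueue(58): [66, 31, 57, 31, 26, 12, 58]
enqueue(61): [66, 31, 57, 31, 26, 12, 58, 61]
dequeue(): [31, 57, 31, 26, 12, 58, 61]
dequeue(): [57, 31, 26, 12, 58, 61]
dequeue(): [31, 26, 12, 58, 61]
enqueue(16): [31, 26, 12, 58, 61, 16]

Answer: 31 26 12 58 61 16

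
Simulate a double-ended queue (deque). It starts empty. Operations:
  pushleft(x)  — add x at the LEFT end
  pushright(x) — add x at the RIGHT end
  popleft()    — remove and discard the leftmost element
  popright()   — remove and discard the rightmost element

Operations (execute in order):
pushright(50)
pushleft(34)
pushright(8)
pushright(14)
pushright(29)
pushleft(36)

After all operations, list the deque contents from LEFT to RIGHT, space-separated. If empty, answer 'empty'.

pushright(50): [50]
pushleft(34): [34, 50]
pushright(8): [34, 50, 8]
pushright(14): [34, 50, 8, 14]
pushright(29): [34, 50, 8, 14, 29]
pushleft(36): [36, 34, 50, 8, 14, 29]

Answer: 36 34 50 8 14 29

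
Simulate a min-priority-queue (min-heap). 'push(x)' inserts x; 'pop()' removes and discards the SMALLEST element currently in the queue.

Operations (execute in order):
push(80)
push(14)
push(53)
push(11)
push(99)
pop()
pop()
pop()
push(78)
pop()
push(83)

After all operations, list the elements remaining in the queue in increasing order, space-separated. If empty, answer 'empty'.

Answer: 80 83 99

Derivation:
push(80): heap contents = [80]
push(14): heap contents = [14, 80]
push(53): heap contents = [14, 53, 80]
push(11): heap contents = [11, 14, 53, 80]
push(99): heap contents = [11, 14, 53, 80, 99]
pop() → 11: heap contents = [14, 53, 80, 99]
pop() → 14: heap contents = [53, 80, 99]
pop() → 53: heap contents = [80, 99]
push(78): heap contents = [78, 80, 99]
pop() → 78: heap contents = [80, 99]
push(83): heap contents = [80, 83, 99]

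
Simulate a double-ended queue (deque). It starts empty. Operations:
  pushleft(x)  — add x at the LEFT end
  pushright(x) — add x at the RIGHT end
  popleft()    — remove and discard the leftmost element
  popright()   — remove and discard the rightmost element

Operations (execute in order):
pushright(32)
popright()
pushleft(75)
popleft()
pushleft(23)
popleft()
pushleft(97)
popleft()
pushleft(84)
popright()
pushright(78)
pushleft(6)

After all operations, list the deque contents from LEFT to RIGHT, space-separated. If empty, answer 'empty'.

pushright(32): [32]
popright(): []
pushleft(75): [75]
popleft(): []
pushleft(23): [23]
popleft(): []
pushleft(97): [97]
popleft(): []
pushleft(84): [84]
popright(): []
pushright(78): [78]
pushleft(6): [6, 78]

Answer: 6 78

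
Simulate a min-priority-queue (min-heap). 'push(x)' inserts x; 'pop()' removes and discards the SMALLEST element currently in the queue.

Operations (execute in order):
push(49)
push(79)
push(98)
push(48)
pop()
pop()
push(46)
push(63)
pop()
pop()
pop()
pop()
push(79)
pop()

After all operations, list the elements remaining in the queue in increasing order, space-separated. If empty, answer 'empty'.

push(49): heap contents = [49]
push(79): heap contents = [49, 79]
push(98): heap contents = [49, 79, 98]
push(48): heap contents = [48, 49, 79, 98]
pop() → 48: heap contents = [49, 79, 98]
pop() → 49: heap contents = [79, 98]
push(46): heap contents = [46, 79, 98]
push(63): heap contents = [46, 63, 79, 98]
pop() → 46: heap contents = [63, 79, 98]
pop() → 63: heap contents = [79, 98]
pop() → 79: heap contents = [98]
pop() → 98: heap contents = []
push(79): heap contents = [79]
pop() → 79: heap contents = []

Answer: empty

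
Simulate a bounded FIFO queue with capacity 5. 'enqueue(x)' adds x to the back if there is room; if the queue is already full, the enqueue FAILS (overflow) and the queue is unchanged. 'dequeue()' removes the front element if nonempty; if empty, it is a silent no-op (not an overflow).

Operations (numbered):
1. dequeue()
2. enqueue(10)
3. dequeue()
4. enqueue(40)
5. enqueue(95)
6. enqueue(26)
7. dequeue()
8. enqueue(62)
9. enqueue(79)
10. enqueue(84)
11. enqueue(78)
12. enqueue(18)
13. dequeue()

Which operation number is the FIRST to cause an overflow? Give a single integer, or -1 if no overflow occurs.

Answer: 11

Derivation:
1. dequeue(): empty, no-op, size=0
2. enqueue(10): size=1
3. dequeue(): size=0
4. enqueue(40): size=1
5. enqueue(95): size=2
6. enqueue(26): size=3
7. dequeue(): size=2
8. enqueue(62): size=3
9. enqueue(79): size=4
10. enqueue(84): size=5
11. enqueue(78): size=5=cap → OVERFLOW (fail)
12. enqueue(18): size=5=cap → OVERFLOW (fail)
13. dequeue(): size=4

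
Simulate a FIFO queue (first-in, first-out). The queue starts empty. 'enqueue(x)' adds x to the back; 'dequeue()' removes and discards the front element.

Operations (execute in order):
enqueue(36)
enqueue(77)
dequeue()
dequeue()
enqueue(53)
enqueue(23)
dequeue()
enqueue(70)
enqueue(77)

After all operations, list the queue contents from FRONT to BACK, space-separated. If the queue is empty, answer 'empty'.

Answer: 23 70 77

Derivation:
enqueue(36): [36]
enqueue(77): [36, 77]
dequeue(): [77]
dequeue(): []
enqueue(53): [53]
enqueue(23): [53, 23]
dequeue(): [23]
enqueue(70): [23, 70]
enqueue(77): [23, 70, 77]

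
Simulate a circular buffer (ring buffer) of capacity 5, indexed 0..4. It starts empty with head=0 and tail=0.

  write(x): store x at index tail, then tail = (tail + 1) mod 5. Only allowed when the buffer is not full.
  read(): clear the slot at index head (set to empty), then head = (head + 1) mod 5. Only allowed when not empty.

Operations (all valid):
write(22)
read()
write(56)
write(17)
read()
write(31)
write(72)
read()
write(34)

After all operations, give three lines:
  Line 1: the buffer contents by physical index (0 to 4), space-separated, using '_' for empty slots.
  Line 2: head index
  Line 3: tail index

Answer: 34 _ _ 31 72
3
1

Derivation:
write(22): buf=[22 _ _ _ _], head=0, tail=1, size=1
read(): buf=[_ _ _ _ _], head=1, tail=1, size=0
write(56): buf=[_ 56 _ _ _], head=1, tail=2, size=1
write(17): buf=[_ 56 17 _ _], head=1, tail=3, size=2
read(): buf=[_ _ 17 _ _], head=2, tail=3, size=1
write(31): buf=[_ _ 17 31 _], head=2, tail=4, size=2
write(72): buf=[_ _ 17 31 72], head=2, tail=0, size=3
read(): buf=[_ _ _ 31 72], head=3, tail=0, size=2
write(34): buf=[34 _ _ 31 72], head=3, tail=1, size=3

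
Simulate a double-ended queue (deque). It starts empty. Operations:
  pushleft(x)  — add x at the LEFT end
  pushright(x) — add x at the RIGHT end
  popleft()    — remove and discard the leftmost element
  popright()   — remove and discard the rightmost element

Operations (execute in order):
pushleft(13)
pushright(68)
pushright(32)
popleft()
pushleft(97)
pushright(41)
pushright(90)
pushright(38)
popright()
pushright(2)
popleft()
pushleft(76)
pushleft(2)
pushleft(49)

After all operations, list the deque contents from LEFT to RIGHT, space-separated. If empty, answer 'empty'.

Answer: 49 2 76 68 32 41 90 2

Derivation:
pushleft(13): [13]
pushright(68): [13, 68]
pushright(32): [13, 68, 32]
popleft(): [68, 32]
pushleft(97): [97, 68, 32]
pushright(41): [97, 68, 32, 41]
pushright(90): [97, 68, 32, 41, 90]
pushright(38): [97, 68, 32, 41, 90, 38]
popright(): [97, 68, 32, 41, 90]
pushright(2): [97, 68, 32, 41, 90, 2]
popleft(): [68, 32, 41, 90, 2]
pushleft(76): [76, 68, 32, 41, 90, 2]
pushleft(2): [2, 76, 68, 32, 41, 90, 2]
pushleft(49): [49, 2, 76, 68, 32, 41, 90, 2]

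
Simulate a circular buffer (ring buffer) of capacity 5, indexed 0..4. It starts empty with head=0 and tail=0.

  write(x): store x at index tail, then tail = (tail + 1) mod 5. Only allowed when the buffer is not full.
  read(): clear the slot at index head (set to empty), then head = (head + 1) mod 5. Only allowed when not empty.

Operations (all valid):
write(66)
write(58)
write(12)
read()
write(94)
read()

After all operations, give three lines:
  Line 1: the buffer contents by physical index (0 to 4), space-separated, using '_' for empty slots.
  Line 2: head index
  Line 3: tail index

Answer: _ _ 12 94 _
2
4

Derivation:
write(66): buf=[66 _ _ _ _], head=0, tail=1, size=1
write(58): buf=[66 58 _ _ _], head=0, tail=2, size=2
write(12): buf=[66 58 12 _ _], head=0, tail=3, size=3
read(): buf=[_ 58 12 _ _], head=1, tail=3, size=2
write(94): buf=[_ 58 12 94 _], head=1, tail=4, size=3
read(): buf=[_ _ 12 94 _], head=2, tail=4, size=2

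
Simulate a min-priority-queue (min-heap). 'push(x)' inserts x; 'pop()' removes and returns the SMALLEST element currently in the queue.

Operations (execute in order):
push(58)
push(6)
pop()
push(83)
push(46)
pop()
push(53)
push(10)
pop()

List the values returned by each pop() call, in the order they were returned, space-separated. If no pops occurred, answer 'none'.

push(58): heap contents = [58]
push(6): heap contents = [6, 58]
pop() → 6: heap contents = [58]
push(83): heap contents = [58, 83]
push(46): heap contents = [46, 58, 83]
pop() → 46: heap contents = [58, 83]
push(53): heap contents = [53, 58, 83]
push(10): heap contents = [10, 53, 58, 83]
pop() → 10: heap contents = [53, 58, 83]

Answer: 6 46 10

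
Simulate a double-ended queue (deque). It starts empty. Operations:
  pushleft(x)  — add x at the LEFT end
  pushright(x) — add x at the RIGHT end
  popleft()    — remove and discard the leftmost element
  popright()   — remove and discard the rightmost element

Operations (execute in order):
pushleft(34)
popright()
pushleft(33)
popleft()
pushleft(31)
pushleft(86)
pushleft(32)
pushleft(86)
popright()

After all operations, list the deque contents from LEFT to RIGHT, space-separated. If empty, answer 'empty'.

Answer: 86 32 86

Derivation:
pushleft(34): [34]
popright(): []
pushleft(33): [33]
popleft(): []
pushleft(31): [31]
pushleft(86): [86, 31]
pushleft(32): [32, 86, 31]
pushleft(86): [86, 32, 86, 31]
popright(): [86, 32, 86]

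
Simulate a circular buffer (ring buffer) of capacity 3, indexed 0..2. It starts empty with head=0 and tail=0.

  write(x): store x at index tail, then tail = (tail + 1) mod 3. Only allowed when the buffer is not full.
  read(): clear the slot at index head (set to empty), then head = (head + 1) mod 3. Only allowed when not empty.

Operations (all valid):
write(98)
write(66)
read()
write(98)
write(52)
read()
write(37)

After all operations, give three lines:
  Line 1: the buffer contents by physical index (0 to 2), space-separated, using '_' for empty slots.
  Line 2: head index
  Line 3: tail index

Answer: 52 37 98
2
2

Derivation:
write(98): buf=[98 _ _], head=0, tail=1, size=1
write(66): buf=[98 66 _], head=0, tail=2, size=2
read(): buf=[_ 66 _], head=1, tail=2, size=1
write(98): buf=[_ 66 98], head=1, tail=0, size=2
write(52): buf=[52 66 98], head=1, tail=1, size=3
read(): buf=[52 _ 98], head=2, tail=1, size=2
write(37): buf=[52 37 98], head=2, tail=2, size=3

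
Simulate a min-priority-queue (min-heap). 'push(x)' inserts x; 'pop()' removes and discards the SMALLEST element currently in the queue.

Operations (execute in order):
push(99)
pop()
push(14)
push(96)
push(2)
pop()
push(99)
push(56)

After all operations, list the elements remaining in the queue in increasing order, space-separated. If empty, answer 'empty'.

push(99): heap contents = [99]
pop() → 99: heap contents = []
push(14): heap contents = [14]
push(96): heap contents = [14, 96]
push(2): heap contents = [2, 14, 96]
pop() → 2: heap contents = [14, 96]
push(99): heap contents = [14, 96, 99]
push(56): heap contents = [14, 56, 96, 99]

Answer: 14 56 96 99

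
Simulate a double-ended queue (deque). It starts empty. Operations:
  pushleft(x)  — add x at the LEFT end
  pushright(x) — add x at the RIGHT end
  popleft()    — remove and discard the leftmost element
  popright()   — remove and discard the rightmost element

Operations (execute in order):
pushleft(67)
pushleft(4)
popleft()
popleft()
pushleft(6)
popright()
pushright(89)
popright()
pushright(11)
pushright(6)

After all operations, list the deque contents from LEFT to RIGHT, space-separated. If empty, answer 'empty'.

pushleft(67): [67]
pushleft(4): [4, 67]
popleft(): [67]
popleft(): []
pushleft(6): [6]
popright(): []
pushright(89): [89]
popright(): []
pushright(11): [11]
pushright(6): [11, 6]

Answer: 11 6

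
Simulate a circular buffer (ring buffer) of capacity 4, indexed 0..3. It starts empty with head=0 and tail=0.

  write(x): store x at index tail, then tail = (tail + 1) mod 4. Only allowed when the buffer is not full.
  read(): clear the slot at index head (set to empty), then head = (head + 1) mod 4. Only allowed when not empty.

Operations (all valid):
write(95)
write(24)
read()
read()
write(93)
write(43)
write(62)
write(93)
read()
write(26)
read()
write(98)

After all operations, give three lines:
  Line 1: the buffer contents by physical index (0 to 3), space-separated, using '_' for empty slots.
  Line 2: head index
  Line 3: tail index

Answer: 62 93 26 98
0
0

Derivation:
write(95): buf=[95 _ _ _], head=0, tail=1, size=1
write(24): buf=[95 24 _ _], head=0, tail=2, size=2
read(): buf=[_ 24 _ _], head=1, tail=2, size=1
read(): buf=[_ _ _ _], head=2, tail=2, size=0
write(93): buf=[_ _ 93 _], head=2, tail=3, size=1
write(43): buf=[_ _ 93 43], head=2, tail=0, size=2
write(62): buf=[62 _ 93 43], head=2, tail=1, size=3
write(93): buf=[62 93 93 43], head=2, tail=2, size=4
read(): buf=[62 93 _ 43], head=3, tail=2, size=3
write(26): buf=[62 93 26 43], head=3, tail=3, size=4
read(): buf=[62 93 26 _], head=0, tail=3, size=3
write(98): buf=[62 93 26 98], head=0, tail=0, size=4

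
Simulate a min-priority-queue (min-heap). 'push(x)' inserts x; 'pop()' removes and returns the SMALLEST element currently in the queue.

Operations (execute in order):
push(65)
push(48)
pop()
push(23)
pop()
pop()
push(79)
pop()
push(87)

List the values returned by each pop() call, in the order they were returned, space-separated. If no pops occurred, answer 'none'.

Answer: 48 23 65 79

Derivation:
push(65): heap contents = [65]
push(48): heap contents = [48, 65]
pop() → 48: heap contents = [65]
push(23): heap contents = [23, 65]
pop() → 23: heap contents = [65]
pop() → 65: heap contents = []
push(79): heap contents = [79]
pop() → 79: heap contents = []
push(87): heap contents = [87]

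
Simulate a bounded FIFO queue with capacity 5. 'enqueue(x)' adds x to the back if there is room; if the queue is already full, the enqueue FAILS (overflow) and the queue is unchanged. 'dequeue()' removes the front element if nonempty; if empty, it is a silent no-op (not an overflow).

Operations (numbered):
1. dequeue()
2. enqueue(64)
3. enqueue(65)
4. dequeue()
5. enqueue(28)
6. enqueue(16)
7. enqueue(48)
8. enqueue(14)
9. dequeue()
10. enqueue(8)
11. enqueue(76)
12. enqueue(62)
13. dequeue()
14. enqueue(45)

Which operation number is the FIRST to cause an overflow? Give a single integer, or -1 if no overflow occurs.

1. dequeue(): empty, no-op, size=0
2. enqueue(64): size=1
3. enqueue(65): size=2
4. dequeue(): size=1
5. enqueue(28): size=2
6. enqueue(16): size=3
7. enqueue(48): size=4
8. enqueue(14): size=5
9. dequeue(): size=4
10. enqueue(8): size=5
11. enqueue(76): size=5=cap → OVERFLOW (fail)
12. enqueue(62): size=5=cap → OVERFLOW (fail)
13. dequeue(): size=4
14. enqueue(45): size=5

Answer: 11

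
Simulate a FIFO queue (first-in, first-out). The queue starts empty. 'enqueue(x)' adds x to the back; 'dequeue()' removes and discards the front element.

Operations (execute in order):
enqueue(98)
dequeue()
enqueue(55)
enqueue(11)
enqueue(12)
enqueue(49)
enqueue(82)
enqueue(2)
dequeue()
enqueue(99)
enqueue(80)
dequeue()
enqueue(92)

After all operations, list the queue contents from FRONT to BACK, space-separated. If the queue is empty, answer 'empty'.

enqueue(98): [98]
dequeue(): []
enqueue(55): [55]
enqueue(11): [55, 11]
enqueue(12): [55, 11, 12]
enqueue(49): [55, 11, 12, 49]
enqueue(82): [55, 11, 12, 49, 82]
enqueue(2): [55, 11, 12, 49, 82, 2]
dequeue(): [11, 12, 49, 82, 2]
enqueue(99): [11, 12, 49, 82, 2, 99]
enqueue(80): [11, 12, 49, 82, 2, 99, 80]
dequeue(): [12, 49, 82, 2, 99, 80]
enqueue(92): [12, 49, 82, 2, 99, 80, 92]

Answer: 12 49 82 2 99 80 92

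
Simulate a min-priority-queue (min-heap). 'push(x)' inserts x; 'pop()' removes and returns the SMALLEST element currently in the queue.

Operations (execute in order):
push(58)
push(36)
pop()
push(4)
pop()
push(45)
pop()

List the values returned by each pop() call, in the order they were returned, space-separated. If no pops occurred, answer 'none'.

Answer: 36 4 45

Derivation:
push(58): heap contents = [58]
push(36): heap contents = [36, 58]
pop() → 36: heap contents = [58]
push(4): heap contents = [4, 58]
pop() → 4: heap contents = [58]
push(45): heap contents = [45, 58]
pop() → 45: heap contents = [58]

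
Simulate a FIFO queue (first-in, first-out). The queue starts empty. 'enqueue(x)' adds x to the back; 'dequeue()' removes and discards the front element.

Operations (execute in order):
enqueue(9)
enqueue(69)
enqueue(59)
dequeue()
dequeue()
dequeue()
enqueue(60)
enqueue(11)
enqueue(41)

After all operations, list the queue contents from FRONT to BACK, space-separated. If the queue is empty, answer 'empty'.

Answer: 60 11 41

Derivation:
enqueue(9): [9]
enqueue(69): [9, 69]
enqueue(59): [9, 69, 59]
dequeue(): [69, 59]
dequeue(): [59]
dequeue(): []
enqueue(60): [60]
enqueue(11): [60, 11]
enqueue(41): [60, 11, 41]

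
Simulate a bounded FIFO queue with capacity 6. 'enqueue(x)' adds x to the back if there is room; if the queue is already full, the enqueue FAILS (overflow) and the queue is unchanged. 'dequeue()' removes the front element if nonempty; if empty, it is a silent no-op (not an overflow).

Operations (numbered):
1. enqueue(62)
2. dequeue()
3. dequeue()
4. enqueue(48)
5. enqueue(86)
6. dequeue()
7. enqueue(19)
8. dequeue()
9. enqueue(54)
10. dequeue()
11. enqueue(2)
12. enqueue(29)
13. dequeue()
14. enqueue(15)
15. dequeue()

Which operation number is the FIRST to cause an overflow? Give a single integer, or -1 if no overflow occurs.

Answer: -1

Derivation:
1. enqueue(62): size=1
2. dequeue(): size=0
3. dequeue(): empty, no-op, size=0
4. enqueue(48): size=1
5. enqueue(86): size=2
6. dequeue(): size=1
7. enqueue(19): size=2
8. dequeue(): size=1
9. enqueue(54): size=2
10. dequeue(): size=1
11. enqueue(2): size=2
12. enqueue(29): size=3
13. dequeue(): size=2
14. enqueue(15): size=3
15. dequeue(): size=2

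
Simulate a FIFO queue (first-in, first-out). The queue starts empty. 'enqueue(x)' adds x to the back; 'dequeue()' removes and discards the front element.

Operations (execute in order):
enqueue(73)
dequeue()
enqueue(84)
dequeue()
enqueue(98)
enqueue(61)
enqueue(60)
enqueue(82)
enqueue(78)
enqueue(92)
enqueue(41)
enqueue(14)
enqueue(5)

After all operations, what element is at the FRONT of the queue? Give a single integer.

Answer: 98

Derivation:
enqueue(73): queue = [73]
dequeue(): queue = []
enqueue(84): queue = [84]
dequeue(): queue = []
enqueue(98): queue = [98]
enqueue(61): queue = [98, 61]
enqueue(60): queue = [98, 61, 60]
enqueue(82): queue = [98, 61, 60, 82]
enqueue(78): queue = [98, 61, 60, 82, 78]
enqueue(92): queue = [98, 61, 60, 82, 78, 92]
enqueue(41): queue = [98, 61, 60, 82, 78, 92, 41]
enqueue(14): queue = [98, 61, 60, 82, 78, 92, 41, 14]
enqueue(5): queue = [98, 61, 60, 82, 78, 92, 41, 14, 5]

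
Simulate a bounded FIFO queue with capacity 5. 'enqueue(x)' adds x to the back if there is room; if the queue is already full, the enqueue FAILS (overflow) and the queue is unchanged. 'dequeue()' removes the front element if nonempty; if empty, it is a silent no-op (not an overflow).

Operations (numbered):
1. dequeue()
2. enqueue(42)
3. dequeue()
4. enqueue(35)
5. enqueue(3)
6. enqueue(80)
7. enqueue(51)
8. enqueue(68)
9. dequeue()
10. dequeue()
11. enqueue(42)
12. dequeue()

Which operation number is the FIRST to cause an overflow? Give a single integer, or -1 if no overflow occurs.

1. dequeue(): empty, no-op, size=0
2. enqueue(42): size=1
3. dequeue(): size=0
4. enqueue(35): size=1
5. enqueue(3): size=2
6. enqueue(80): size=3
7. enqueue(51): size=4
8. enqueue(68): size=5
9. dequeue(): size=4
10. dequeue(): size=3
11. enqueue(42): size=4
12. dequeue(): size=3

Answer: -1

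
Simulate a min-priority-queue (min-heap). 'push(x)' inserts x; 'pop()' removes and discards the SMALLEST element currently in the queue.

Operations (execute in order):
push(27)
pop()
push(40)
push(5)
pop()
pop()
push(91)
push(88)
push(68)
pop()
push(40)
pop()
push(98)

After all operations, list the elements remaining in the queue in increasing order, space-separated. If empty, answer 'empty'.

push(27): heap contents = [27]
pop() → 27: heap contents = []
push(40): heap contents = [40]
push(5): heap contents = [5, 40]
pop() → 5: heap contents = [40]
pop() → 40: heap contents = []
push(91): heap contents = [91]
push(88): heap contents = [88, 91]
push(68): heap contents = [68, 88, 91]
pop() → 68: heap contents = [88, 91]
push(40): heap contents = [40, 88, 91]
pop() → 40: heap contents = [88, 91]
push(98): heap contents = [88, 91, 98]

Answer: 88 91 98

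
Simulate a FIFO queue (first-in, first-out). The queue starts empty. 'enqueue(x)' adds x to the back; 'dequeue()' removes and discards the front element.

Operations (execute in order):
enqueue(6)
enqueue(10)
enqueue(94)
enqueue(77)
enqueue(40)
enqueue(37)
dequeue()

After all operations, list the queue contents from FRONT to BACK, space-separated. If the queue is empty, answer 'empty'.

Answer: 10 94 77 40 37

Derivation:
enqueue(6): [6]
enqueue(10): [6, 10]
enqueue(94): [6, 10, 94]
enqueue(77): [6, 10, 94, 77]
enqueue(40): [6, 10, 94, 77, 40]
enqueue(37): [6, 10, 94, 77, 40, 37]
dequeue(): [10, 94, 77, 40, 37]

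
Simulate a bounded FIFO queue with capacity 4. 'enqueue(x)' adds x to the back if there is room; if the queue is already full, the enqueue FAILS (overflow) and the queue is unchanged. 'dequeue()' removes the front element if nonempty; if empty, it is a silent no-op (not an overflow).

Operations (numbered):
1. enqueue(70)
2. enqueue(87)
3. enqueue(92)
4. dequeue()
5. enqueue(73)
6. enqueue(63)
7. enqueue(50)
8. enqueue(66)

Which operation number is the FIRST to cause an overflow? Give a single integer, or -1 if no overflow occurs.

Answer: 7

Derivation:
1. enqueue(70): size=1
2. enqueue(87): size=2
3. enqueue(92): size=3
4. dequeue(): size=2
5. enqueue(73): size=3
6. enqueue(63): size=4
7. enqueue(50): size=4=cap → OVERFLOW (fail)
8. enqueue(66): size=4=cap → OVERFLOW (fail)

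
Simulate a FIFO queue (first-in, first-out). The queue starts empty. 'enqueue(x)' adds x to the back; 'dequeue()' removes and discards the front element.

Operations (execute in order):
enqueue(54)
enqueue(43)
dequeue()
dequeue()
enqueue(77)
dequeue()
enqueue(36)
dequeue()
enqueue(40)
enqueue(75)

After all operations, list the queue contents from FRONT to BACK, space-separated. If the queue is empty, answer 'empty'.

Answer: 40 75

Derivation:
enqueue(54): [54]
enqueue(43): [54, 43]
dequeue(): [43]
dequeue(): []
enqueue(77): [77]
dequeue(): []
enqueue(36): [36]
dequeue(): []
enqueue(40): [40]
enqueue(75): [40, 75]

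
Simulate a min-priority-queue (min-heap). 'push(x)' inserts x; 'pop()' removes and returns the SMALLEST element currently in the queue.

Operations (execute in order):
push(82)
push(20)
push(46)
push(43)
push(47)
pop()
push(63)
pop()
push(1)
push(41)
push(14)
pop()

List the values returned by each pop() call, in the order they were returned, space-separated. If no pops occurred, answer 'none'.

Answer: 20 43 1

Derivation:
push(82): heap contents = [82]
push(20): heap contents = [20, 82]
push(46): heap contents = [20, 46, 82]
push(43): heap contents = [20, 43, 46, 82]
push(47): heap contents = [20, 43, 46, 47, 82]
pop() → 20: heap contents = [43, 46, 47, 82]
push(63): heap contents = [43, 46, 47, 63, 82]
pop() → 43: heap contents = [46, 47, 63, 82]
push(1): heap contents = [1, 46, 47, 63, 82]
push(41): heap contents = [1, 41, 46, 47, 63, 82]
push(14): heap contents = [1, 14, 41, 46, 47, 63, 82]
pop() → 1: heap contents = [14, 41, 46, 47, 63, 82]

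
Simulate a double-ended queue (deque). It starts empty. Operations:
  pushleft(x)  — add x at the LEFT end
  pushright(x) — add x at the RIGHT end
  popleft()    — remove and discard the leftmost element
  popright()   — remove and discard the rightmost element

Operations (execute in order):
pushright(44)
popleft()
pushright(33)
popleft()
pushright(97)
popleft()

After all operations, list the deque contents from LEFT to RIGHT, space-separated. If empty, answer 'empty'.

Answer: empty

Derivation:
pushright(44): [44]
popleft(): []
pushright(33): [33]
popleft(): []
pushright(97): [97]
popleft(): []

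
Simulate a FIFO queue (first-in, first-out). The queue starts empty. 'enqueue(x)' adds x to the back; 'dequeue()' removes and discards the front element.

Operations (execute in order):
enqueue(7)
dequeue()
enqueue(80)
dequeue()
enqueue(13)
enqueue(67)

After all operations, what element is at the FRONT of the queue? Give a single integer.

enqueue(7): queue = [7]
dequeue(): queue = []
enqueue(80): queue = [80]
dequeue(): queue = []
enqueue(13): queue = [13]
enqueue(67): queue = [13, 67]

Answer: 13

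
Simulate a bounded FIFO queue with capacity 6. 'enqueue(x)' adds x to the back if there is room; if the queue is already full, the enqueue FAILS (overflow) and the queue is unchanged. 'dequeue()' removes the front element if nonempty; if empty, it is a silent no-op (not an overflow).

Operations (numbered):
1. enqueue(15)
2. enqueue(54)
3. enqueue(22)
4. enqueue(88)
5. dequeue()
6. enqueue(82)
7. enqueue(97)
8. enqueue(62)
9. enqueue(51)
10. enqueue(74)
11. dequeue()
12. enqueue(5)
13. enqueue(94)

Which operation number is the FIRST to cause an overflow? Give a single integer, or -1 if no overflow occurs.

1. enqueue(15): size=1
2. enqueue(54): size=2
3. enqueue(22): size=3
4. enqueue(88): size=4
5. dequeue(): size=3
6. enqueue(82): size=4
7. enqueue(97): size=5
8. enqueue(62): size=6
9. enqueue(51): size=6=cap → OVERFLOW (fail)
10. enqueue(74): size=6=cap → OVERFLOW (fail)
11. dequeue(): size=5
12. enqueue(5): size=6
13. enqueue(94): size=6=cap → OVERFLOW (fail)

Answer: 9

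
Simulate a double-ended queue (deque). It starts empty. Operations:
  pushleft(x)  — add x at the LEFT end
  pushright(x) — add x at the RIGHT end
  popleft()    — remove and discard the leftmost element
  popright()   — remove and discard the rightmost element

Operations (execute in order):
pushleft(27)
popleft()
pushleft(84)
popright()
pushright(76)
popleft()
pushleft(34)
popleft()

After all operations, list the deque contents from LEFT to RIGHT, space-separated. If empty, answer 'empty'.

pushleft(27): [27]
popleft(): []
pushleft(84): [84]
popright(): []
pushright(76): [76]
popleft(): []
pushleft(34): [34]
popleft(): []

Answer: empty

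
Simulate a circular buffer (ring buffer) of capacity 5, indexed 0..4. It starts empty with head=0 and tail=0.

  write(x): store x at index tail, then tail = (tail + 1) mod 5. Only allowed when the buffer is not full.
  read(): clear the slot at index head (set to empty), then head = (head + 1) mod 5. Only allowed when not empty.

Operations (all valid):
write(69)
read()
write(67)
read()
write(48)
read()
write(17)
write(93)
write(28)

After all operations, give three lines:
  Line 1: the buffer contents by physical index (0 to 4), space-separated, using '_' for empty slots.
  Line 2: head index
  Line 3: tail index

Answer: 28 _ _ 17 93
3
1

Derivation:
write(69): buf=[69 _ _ _ _], head=0, tail=1, size=1
read(): buf=[_ _ _ _ _], head=1, tail=1, size=0
write(67): buf=[_ 67 _ _ _], head=1, tail=2, size=1
read(): buf=[_ _ _ _ _], head=2, tail=2, size=0
write(48): buf=[_ _ 48 _ _], head=2, tail=3, size=1
read(): buf=[_ _ _ _ _], head=3, tail=3, size=0
write(17): buf=[_ _ _ 17 _], head=3, tail=4, size=1
write(93): buf=[_ _ _ 17 93], head=3, tail=0, size=2
write(28): buf=[28 _ _ 17 93], head=3, tail=1, size=3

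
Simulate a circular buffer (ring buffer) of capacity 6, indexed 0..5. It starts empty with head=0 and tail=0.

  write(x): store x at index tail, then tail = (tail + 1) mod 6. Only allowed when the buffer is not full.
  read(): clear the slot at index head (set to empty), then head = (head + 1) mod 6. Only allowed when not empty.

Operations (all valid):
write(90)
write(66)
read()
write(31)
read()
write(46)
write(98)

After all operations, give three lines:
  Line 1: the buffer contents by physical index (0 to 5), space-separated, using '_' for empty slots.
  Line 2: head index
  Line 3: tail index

Answer: _ _ 31 46 98 _
2
5

Derivation:
write(90): buf=[90 _ _ _ _ _], head=0, tail=1, size=1
write(66): buf=[90 66 _ _ _ _], head=0, tail=2, size=2
read(): buf=[_ 66 _ _ _ _], head=1, tail=2, size=1
write(31): buf=[_ 66 31 _ _ _], head=1, tail=3, size=2
read(): buf=[_ _ 31 _ _ _], head=2, tail=3, size=1
write(46): buf=[_ _ 31 46 _ _], head=2, tail=4, size=2
write(98): buf=[_ _ 31 46 98 _], head=2, tail=5, size=3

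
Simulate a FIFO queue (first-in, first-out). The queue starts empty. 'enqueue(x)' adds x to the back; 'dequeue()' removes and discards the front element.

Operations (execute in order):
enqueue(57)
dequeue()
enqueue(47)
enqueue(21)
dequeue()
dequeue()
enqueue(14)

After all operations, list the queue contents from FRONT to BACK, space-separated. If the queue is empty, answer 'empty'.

enqueue(57): [57]
dequeue(): []
enqueue(47): [47]
enqueue(21): [47, 21]
dequeue(): [21]
dequeue(): []
enqueue(14): [14]

Answer: 14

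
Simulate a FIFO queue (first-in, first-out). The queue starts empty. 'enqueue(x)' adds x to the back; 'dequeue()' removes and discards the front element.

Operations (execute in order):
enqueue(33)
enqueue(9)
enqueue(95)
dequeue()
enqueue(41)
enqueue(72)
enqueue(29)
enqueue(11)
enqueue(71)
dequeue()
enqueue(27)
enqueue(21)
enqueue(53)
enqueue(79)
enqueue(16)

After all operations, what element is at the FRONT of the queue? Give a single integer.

Answer: 95

Derivation:
enqueue(33): queue = [33]
enqueue(9): queue = [33, 9]
enqueue(95): queue = [33, 9, 95]
dequeue(): queue = [9, 95]
enqueue(41): queue = [9, 95, 41]
enqueue(72): queue = [9, 95, 41, 72]
enqueue(29): queue = [9, 95, 41, 72, 29]
enqueue(11): queue = [9, 95, 41, 72, 29, 11]
enqueue(71): queue = [9, 95, 41, 72, 29, 11, 71]
dequeue(): queue = [95, 41, 72, 29, 11, 71]
enqueue(27): queue = [95, 41, 72, 29, 11, 71, 27]
enqueue(21): queue = [95, 41, 72, 29, 11, 71, 27, 21]
enqueue(53): queue = [95, 41, 72, 29, 11, 71, 27, 21, 53]
enqueue(79): queue = [95, 41, 72, 29, 11, 71, 27, 21, 53, 79]
enqueue(16): queue = [95, 41, 72, 29, 11, 71, 27, 21, 53, 79, 16]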